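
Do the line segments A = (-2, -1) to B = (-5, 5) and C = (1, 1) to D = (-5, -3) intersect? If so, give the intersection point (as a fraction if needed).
Yes; intersection at (-2, -1) (t = 0 on AB, s = 1/2 on CD)

Parametrize AB as A + t(B − A) = (-2 + -3 t, -1 + 6 t) and CD as C + s(D − C) = (1 + -6 s, 1 + -4 s). Solve the linear system for (t, s). Determinant = -48 ≠ 0, so a unique intersection of the containing lines exists. Solution: t = 0, s = 1/2 — both in [0, 1], so the segments cross. Intersection point: (-2, -1).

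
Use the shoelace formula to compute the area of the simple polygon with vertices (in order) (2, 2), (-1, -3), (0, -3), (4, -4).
Area = 27/2

Shoelace formula: Area = (1/2) |Σ_i (x_i · y_{i+1} − x_{i+1} · y_i)| (indices mod n). Compute each cross term:
  (2)(-3) − (-1)(2) = -4
  (-1)(-3) − (0)(-3) = 3
  (0)(-4) − (4)(-3) = 12
  (4)(2) − (2)(-4) = 16
Sum = 27, so (signed) Area = 27/2 = 27/2, |Area| = 27/2.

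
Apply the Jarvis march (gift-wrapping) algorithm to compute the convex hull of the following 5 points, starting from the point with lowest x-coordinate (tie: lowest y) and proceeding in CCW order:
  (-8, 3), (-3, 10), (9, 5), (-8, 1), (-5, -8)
Hull (CCW) = [(-8, 1), (-5, -8), (9, 5), (-3, 10), (-8, 3)]

Jarvis march: at each step, from the current hull vertex p, select the next vertex q as the point such that every other point lies strictly to the left of (or on) the directed line p → q. (Equivalently: for every other point r, the cross product (q − p) × (r − p) ≥ 0.)
Starting point (lowest x, tie lowest y): (-8, 1). Wrap until returning to start. Resulting hull: (-8, 1), (-5, -8), (9, 5), (-3, 10), (-8, 3).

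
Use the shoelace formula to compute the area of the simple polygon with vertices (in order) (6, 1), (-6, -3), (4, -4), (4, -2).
Area = 24

Shoelace formula: Area = (1/2) |Σ_i (x_i · y_{i+1} − x_{i+1} · y_i)| (indices mod n). Compute each cross term:
  (6)(-3) − (-6)(1) = -12
  (-6)(-4) − (4)(-3) = 36
  (4)(-2) − (4)(-4) = 8
  (4)(1) − (6)(-2) = 16
Sum = 48, so (signed) Area = 48/2 = 24, |Area| = 24.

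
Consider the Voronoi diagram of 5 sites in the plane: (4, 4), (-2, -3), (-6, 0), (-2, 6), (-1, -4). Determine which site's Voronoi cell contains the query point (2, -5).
Nearest site = (-1, -4)

The Voronoi cell of site s contains exactly those query points closer to s than to any other site. Compute squared distances from q = (2, -5) to each site:
  (-1 − 2)² + (-4 − -5)² = 10
  (-2 − 2)² + (-3 − -5)² = 20
  (4 − 2)² + (4 − -5)² = 85
  (-6 − 2)² + (0 − -5)² = 89
  (-2 − 2)² + (6 − -5)² = 137
Minimum is attained by (-1, -4), so q lies in its Voronoi cell.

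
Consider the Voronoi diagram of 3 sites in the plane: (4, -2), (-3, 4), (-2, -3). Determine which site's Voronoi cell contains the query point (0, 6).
Nearest site = (-3, 4)

The Voronoi cell of site s contains exactly those query points closer to s than to any other site. Compute squared distances from q = (0, 6) to each site:
  (-3 − 0)² + (4 − 6)² = 13
  (4 − 0)² + (-2 − 6)² = 80
  (-2 − 0)² + (-3 − 6)² = 85
Minimum is attained by (-3, 4), so q lies in its Voronoi cell.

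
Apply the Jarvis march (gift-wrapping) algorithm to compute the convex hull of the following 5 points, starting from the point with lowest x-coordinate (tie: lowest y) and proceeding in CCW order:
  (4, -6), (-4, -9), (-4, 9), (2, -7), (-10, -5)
Hull (CCW) = [(-10, -5), (-4, -9), (2, -7), (4, -6), (-4, 9)]

Jarvis march: at each step, from the current hull vertex p, select the next vertex q as the point such that every other point lies strictly to the left of (or on) the directed line p → q. (Equivalently: for every other point r, the cross product (q − p) × (r − p) ≥ 0.)
Starting point (lowest x, tie lowest y): (-10, -5). Wrap until returning to start. Resulting hull: (-10, -5), (-4, -9), (2, -7), (4, -6), (-4, 9).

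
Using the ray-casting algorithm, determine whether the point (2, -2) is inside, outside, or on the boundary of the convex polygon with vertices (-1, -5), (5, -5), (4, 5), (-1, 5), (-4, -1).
The point (2, -2) lies strictly inside the polygon

Cast a horizontal ray to the right from the query point and count how many polygon edges it crosses (each edge strictly once or zero times, handled with the usual half-open convention). 
Parity of crossings → odd ⇒ inside.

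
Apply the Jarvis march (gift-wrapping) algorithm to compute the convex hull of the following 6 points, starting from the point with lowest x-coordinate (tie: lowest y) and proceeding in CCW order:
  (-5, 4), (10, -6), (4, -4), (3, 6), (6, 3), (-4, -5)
Hull (CCW) = [(-5, 4), (-4, -5), (10, -6), (6, 3), (3, 6)]

Jarvis march: at each step, from the current hull vertex p, select the next vertex q as the point such that every other point lies strictly to the left of (or on) the directed line p → q. (Equivalently: for every other point r, the cross product (q − p) × (r − p) ≥ 0.)
Starting point (lowest x, tie lowest y): (-5, 4). Wrap until returning to start. Resulting hull: (-5, 4), (-4, -5), (10, -6), (6, 3), (3, 6).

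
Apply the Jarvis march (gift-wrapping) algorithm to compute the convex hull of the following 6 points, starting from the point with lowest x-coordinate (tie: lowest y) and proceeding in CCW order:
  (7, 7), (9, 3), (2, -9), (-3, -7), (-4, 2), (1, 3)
Hull (CCW) = [(-4, 2), (-3, -7), (2, -9), (9, 3), (7, 7)]

Jarvis march: at each step, from the current hull vertex p, select the next vertex q as the point such that every other point lies strictly to the left of (or on) the directed line p → q. (Equivalently: for every other point r, the cross product (q − p) × (r − p) ≥ 0.)
Starting point (lowest x, tie lowest y): (-4, 2). Wrap until returning to start. Resulting hull: (-4, 2), (-3, -7), (2, -9), (9, 3), (7, 7).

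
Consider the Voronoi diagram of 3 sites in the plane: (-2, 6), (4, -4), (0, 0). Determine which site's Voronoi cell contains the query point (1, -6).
Nearest site = (4, -4)

The Voronoi cell of site s contains exactly those query points closer to s than to any other site. Compute squared distances from q = (1, -6) to each site:
  (4 − 1)² + (-4 − -6)² = 13
  (0 − 1)² + (0 − -6)² = 37
  (-2 − 1)² + (6 − -6)² = 153
Minimum is attained by (4, -4), so q lies in its Voronoi cell.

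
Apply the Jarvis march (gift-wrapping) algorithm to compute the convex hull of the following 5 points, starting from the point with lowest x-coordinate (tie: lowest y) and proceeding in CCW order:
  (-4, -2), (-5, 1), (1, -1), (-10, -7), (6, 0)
Hull (CCW) = [(-10, -7), (6, 0), (-5, 1)]

Jarvis march: at each step, from the current hull vertex p, select the next vertex q as the point such that every other point lies strictly to the left of (or on) the directed line p → q. (Equivalently: for every other point r, the cross product (q − p) × (r − p) ≥ 0.)
Starting point (lowest x, tie lowest y): (-10, -7). Wrap until returning to start. Resulting hull: (-10, -7), (6, 0), (-5, 1).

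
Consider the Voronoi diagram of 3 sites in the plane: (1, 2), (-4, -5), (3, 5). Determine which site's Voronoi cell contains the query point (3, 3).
Nearest site = (3, 5)

The Voronoi cell of site s contains exactly those query points closer to s than to any other site. Compute squared distances from q = (3, 3) to each site:
  (3 − 3)² + (5 − 3)² = 4
  (1 − 3)² + (2 − 3)² = 5
  (-4 − 3)² + (-5 − 3)² = 113
Minimum is attained by (3, 5), so q lies in its Voronoi cell.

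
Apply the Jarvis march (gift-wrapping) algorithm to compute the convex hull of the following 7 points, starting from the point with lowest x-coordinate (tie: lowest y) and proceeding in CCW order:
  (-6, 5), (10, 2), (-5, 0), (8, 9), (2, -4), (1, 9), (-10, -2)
Hull (CCW) = [(-10, -2), (2, -4), (10, 2), (8, 9), (1, 9), (-6, 5)]

Jarvis march: at each step, from the current hull vertex p, select the next vertex q as the point such that every other point lies strictly to the left of (or on) the directed line p → q. (Equivalently: for every other point r, the cross product (q − p) × (r − p) ≥ 0.)
Starting point (lowest x, tie lowest y): (-10, -2). Wrap until returning to start. Resulting hull: (-10, -2), (2, -4), (10, 2), (8, 9), (1, 9), (-6, 5).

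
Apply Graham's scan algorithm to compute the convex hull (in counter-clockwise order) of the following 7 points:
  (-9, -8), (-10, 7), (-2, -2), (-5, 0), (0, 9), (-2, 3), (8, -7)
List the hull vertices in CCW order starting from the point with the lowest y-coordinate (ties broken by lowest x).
Hull (CCW) = [(-9, -8), (8, -7), (0, 9), (-10, 7)]

Graham scan procedure:
  1. Find the pivot p₀ = point with lowest y (tie → lowest x): (-9, -8).
  2. Sort the remaining points by polar angle around p₀.
  3. Walk through sorted points, maintaining a stack; pop the top while the last three entries make a non-left turn (cross product ≤ 0).
  4. Final stack is the convex hull in CCW order: (-9, -8), (8, -7), (0, 9), (-10, 7).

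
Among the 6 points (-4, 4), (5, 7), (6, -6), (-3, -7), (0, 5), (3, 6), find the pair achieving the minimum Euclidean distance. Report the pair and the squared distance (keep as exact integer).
Pair = ((5, 7), (3, 6)); squared distance = 5

Compute all C(6, 2) = 15 pairwise squared distances (x_i − x_j)² + (y_i − y_j)². The minimum is 5, attained by the pair ((5, 7), (3, 6)).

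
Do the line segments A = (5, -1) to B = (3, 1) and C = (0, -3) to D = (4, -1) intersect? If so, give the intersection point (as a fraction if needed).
No (intersection of containing lines falls outside at least one segment)

Parametrize and solve: t = 1/6, s = 7/6. At least one of these is outside [0, 1], so the segments do not intersect.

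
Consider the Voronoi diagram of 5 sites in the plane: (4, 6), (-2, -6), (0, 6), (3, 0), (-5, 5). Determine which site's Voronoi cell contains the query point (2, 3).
Nearest site = (3, 0)

The Voronoi cell of site s contains exactly those query points closer to s than to any other site. Compute squared distances from q = (2, 3) to each site:
  (3 − 2)² + (0 − 3)² = 10
  (0 − 2)² + (6 − 3)² = 13
  (4 − 2)² + (6 − 3)² = 13
  (-5 − 2)² + (5 − 3)² = 53
  (-2 − 2)² + (-6 − 3)² = 97
Minimum is attained by (3, 0), so q lies in its Voronoi cell.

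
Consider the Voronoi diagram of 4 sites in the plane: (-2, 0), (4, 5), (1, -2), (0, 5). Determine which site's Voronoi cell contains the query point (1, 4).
Nearest site = (0, 5)

The Voronoi cell of site s contains exactly those query points closer to s than to any other site. Compute squared distances from q = (1, 4) to each site:
  (0 − 1)² + (5 − 4)² = 2
  (4 − 1)² + (5 − 4)² = 10
  (-2 − 1)² + (0 − 4)² = 25
  (1 − 1)² + (-2 − 4)² = 36
Minimum is attained by (0, 5), so q lies in its Voronoi cell.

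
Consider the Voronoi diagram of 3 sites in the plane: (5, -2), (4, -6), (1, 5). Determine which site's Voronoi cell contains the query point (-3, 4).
Nearest site = (1, 5)

The Voronoi cell of site s contains exactly those query points closer to s than to any other site. Compute squared distances from q = (-3, 4) to each site:
  (1 − -3)² + (5 − 4)² = 17
  (5 − -3)² + (-2 − 4)² = 100
  (4 − -3)² + (-6 − 4)² = 149
Minimum is attained by (1, 5), so q lies in its Voronoi cell.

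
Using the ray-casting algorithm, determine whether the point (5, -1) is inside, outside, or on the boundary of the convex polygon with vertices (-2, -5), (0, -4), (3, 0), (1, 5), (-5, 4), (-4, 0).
The point (5, -1) lies strictly outside the polygon

Cast a horizontal ray to the right from the query point and count how many polygon edges it crosses (each edge strictly once or zero times, handled with the usual half-open convention). 
Parity of crossings → even ⇒ outside.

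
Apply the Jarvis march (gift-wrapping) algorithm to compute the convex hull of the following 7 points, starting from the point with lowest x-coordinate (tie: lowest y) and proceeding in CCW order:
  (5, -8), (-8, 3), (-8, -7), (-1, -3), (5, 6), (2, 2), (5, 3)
Hull (CCW) = [(-8, -7), (5, -8), (5, 6), (-8, 3)]

Jarvis march: at each step, from the current hull vertex p, select the next vertex q as the point such that every other point lies strictly to the left of (or on) the directed line p → q. (Equivalently: for every other point r, the cross product (q − p) × (r − p) ≥ 0.)
Starting point (lowest x, tie lowest y): (-8, -7). Wrap until returning to start. Resulting hull: (-8, -7), (5, -8), (5, 6), (-8, 3).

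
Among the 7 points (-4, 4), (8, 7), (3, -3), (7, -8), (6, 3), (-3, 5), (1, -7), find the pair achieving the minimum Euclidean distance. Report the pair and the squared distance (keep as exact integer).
Pair = ((-4, 4), (-3, 5)); squared distance = 2

Compute all C(7, 2) = 21 pairwise squared distances (x_i − x_j)² + (y_i − y_j)². The minimum is 2, attained by the pair ((-4, 4), (-3, 5)).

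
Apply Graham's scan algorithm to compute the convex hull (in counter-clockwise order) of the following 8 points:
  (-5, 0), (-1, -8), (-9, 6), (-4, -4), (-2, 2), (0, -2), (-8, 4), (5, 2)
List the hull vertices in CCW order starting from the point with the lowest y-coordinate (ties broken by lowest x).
Hull (CCW) = [(-1, -8), (5, 2), (-9, 6), (-4, -4)]

Graham scan procedure:
  1. Find the pivot p₀ = point with lowest y (tie → lowest x): (-1, -8).
  2. Sort the remaining points by polar angle around p₀.
  3. Walk through sorted points, maintaining a stack; pop the top while the last three entries make a non-left turn (cross product ≤ 0).
  4. Final stack is the convex hull in CCW order: (-1, -8), (5, 2), (-9, 6), (-4, -4).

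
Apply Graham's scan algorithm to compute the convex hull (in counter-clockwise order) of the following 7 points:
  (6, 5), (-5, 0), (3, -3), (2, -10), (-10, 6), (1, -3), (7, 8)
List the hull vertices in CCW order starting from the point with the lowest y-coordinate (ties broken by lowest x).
Hull (CCW) = [(2, -10), (7, 8), (-10, 6)]

Graham scan procedure:
  1. Find the pivot p₀ = point with lowest y (tie → lowest x): (2, -10).
  2. Sort the remaining points by polar angle around p₀.
  3. Walk through sorted points, maintaining a stack; pop the top while the last three entries make a non-left turn (cross product ≤ 0).
  4. Final stack is the convex hull in CCW order: (2, -10), (7, 8), (-10, 6).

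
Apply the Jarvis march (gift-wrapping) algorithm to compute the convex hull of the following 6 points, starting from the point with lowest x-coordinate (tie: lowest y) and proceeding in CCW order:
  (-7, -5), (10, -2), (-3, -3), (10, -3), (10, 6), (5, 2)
Hull (CCW) = [(-7, -5), (10, -3), (10, 6)]

Jarvis march: at each step, from the current hull vertex p, select the next vertex q as the point such that every other point lies strictly to the left of (or on) the directed line p → q. (Equivalently: for every other point r, the cross product (q − p) × (r − p) ≥ 0.)
Starting point (lowest x, tie lowest y): (-7, -5). Wrap until returning to start. Resulting hull: (-7, -5), (10, -3), (10, 6).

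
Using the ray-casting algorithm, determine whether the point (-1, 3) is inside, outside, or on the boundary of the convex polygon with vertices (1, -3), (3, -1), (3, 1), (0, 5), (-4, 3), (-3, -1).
The point (-1, 3) lies strictly inside the polygon

Cast a horizontal ray to the right from the query point and count how many polygon edges it crosses (each edge strictly once or zero times, handled with the usual half-open convention). 
Parity of crossings → odd ⇒ inside.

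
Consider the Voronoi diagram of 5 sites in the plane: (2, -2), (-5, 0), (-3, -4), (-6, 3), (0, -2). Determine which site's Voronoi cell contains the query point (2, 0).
Nearest site = (2, -2)

The Voronoi cell of site s contains exactly those query points closer to s than to any other site. Compute squared distances from q = (2, 0) to each site:
  (2 − 2)² + (-2 − 0)² = 4
  (0 − 2)² + (-2 − 0)² = 8
  (-3 − 2)² + (-4 − 0)² = 41
  (-5 − 2)² + (0 − 0)² = 49
  (-6 − 2)² + (3 − 0)² = 73
Minimum is attained by (2, -2), so q lies in its Voronoi cell.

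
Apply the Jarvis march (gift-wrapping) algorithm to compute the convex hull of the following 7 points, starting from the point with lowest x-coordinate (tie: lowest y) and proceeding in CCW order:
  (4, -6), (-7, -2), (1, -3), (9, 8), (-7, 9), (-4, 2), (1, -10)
Hull (CCW) = [(-7, -2), (1, -10), (4, -6), (9, 8), (-7, 9)]

Jarvis march: at each step, from the current hull vertex p, select the next vertex q as the point such that every other point lies strictly to the left of (or on) the directed line p → q. (Equivalently: for every other point r, the cross product (q − p) × (r − p) ≥ 0.)
Starting point (lowest x, tie lowest y): (-7, -2). Wrap until returning to start. Resulting hull: (-7, -2), (1, -10), (4, -6), (9, 8), (-7, 9).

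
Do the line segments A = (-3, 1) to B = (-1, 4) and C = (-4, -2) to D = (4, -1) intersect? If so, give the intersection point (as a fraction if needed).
No (intersection of containing lines falls outside at least one segment)

Parametrize and solve: t = -23/22, s = -3/22. At least one of these is outside [0, 1], so the segments do not intersect.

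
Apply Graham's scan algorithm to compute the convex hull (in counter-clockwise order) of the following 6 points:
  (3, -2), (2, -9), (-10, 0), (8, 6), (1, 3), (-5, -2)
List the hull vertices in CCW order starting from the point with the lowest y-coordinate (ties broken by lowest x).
Hull (CCW) = [(2, -9), (8, 6), (-10, 0)]

Graham scan procedure:
  1. Find the pivot p₀ = point with lowest y (tie → lowest x): (2, -9).
  2. Sort the remaining points by polar angle around p₀.
  3. Walk through sorted points, maintaining a stack; pop the top while the last three entries make a non-left turn (cross product ≤ 0).
  4. Final stack is the convex hull in CCW order: (2, -9), (8, 6), (-10, 0).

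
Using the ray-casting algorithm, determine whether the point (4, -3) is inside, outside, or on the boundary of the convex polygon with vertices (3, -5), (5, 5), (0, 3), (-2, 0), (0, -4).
The point (4, -3) lies strictly outside the polygon

Cast a horizontal ray to the right from the query point and count how many polygon edges it crosses (each edge strictly once or zero times, handled with the usual half-open convention). 
Parity of crossings → even ⇒ outside.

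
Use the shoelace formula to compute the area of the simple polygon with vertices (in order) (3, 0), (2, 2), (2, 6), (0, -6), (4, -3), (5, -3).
Area = 19

Shoelace formula: Area = (1/2) |Σ_i (x_i · y_{i+1} − x_{i+1} · y_i)| (indices mod n). Compute each cross term:
  (3)(2) − (2)(0) = 6
  (2)(6) − (2)(2) = 8
  (2)(-6) − (0)(6) = -12
  (0)(-3) − (4)(-6) = 24
  (4)(-3) − (5)(-3) = 3
  (5)(0) − (3)(-3) = 9
Sum = 38, so (signed) Area = 38/2 = 19, |Area| = 19.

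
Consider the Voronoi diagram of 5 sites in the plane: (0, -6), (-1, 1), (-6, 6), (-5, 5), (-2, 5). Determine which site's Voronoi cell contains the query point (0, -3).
Nearest site = (0, -6)

The Voronoi cell of site s contains exactly those query points closer to s than to any other site. Compute squared distances from q = (0, -3) to each site:
  (0 − 0)² + (-6 − -3)² = 9
  (-1 − 0)² + (1 − -3)² = 17
  (-2 − 0)² + (5 − -3)² = 68
  (-5 − 0)² + (5 − -3)² = 89
  (-6 − 0)² + (6 − -3)² = 117
Minimum is attained by (0, -6), so q lies in its Voronoi cell.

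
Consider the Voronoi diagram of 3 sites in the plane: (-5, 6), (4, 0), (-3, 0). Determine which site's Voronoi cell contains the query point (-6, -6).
Nearest site = (-3, 0)

The Voronoi cell of site s contains exactly those query points closer to s than to any other site. Compute squared distances from q = (-6, -6) to each site:
  (-3 − -6)² + (0 − -6)² = 45
  (4 − -6)² + (0 − -6)² = 136
  (-5 − -6)² + (6 − -6)² = 145
Minimum is attained by (-3, 0), so q lies in its Voronoi cell.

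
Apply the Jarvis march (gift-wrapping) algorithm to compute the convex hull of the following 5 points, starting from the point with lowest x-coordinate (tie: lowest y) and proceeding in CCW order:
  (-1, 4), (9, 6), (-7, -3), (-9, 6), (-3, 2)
Hull (CCW) = [(-9, 6), (-7, -3), (9, 6)]

Jarvis march: at each step, from the current hull vertex p, select the next vertex q as the point such that every other point lies strictly to the left of (or on) the directed line p → q. (Equivalently: for every other point r, the cross product (q − p) × (r − p) ≥ 0.)
Starting point (lowest x, tie lowest y): (-9, 6). Wrap until returning to start. Resulting hull: (-9, 6), (-7, -3), (9, 6).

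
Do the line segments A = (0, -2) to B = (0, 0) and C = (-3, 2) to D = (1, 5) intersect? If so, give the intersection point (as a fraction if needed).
No (intersection of containing lines falls outside at least one segment)

Parametrize and solve: t = 25/8, s = 3/4. At least one of these is outside [0, 1], so the segments do not intersect.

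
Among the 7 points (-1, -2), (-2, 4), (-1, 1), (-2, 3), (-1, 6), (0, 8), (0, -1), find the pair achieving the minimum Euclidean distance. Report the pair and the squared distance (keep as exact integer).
Pair = ((-2, 4), (-2, 3)); squared distance = 1

Compute all C(7, 2) = 21 pairwise squared distances (x_i − x_j)² + (y_i − y_j)². The minimum is 1, attained by the pair ((-2, 4), (-2, 3)).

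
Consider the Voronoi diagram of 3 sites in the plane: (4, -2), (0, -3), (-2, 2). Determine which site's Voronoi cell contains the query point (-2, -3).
Nearest site = (0, -3)

The Voronoi cell of site s contains exactly those query points closer to s than to any other site. Compute squared distances from q = (-2, -3) to each site:
  (0 − -2)² + (-3 − -3)² = 4
  (-2 − -2)² + (2 − -3)² = 25
  (4 − -2)² + (-2 − -3)² = 37
Minimum is attained by (0, -3), so q lies in its Voronoi cell.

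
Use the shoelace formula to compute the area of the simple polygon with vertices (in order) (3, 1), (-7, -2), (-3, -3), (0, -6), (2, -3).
Area = 57/2

Shoelace formula: Area = (1/2) |Σ_i (x_i · y_{i+1} − x_{i+1} · y_i)| (indices mod n). Compute each cross term:
  (3)(-2) − (-7)(1) = 1
  (-7)(-3) − (-3)(-2) = 15
  (-3)(-6) − (0)(-3) = 18
  (0)(-3) − (2)(-6) = 12
  (2)(1) − (3)(-3) = 11
Sum = 57, so (signed) Area = 57/2 = 57/2, |Area| = 57/2.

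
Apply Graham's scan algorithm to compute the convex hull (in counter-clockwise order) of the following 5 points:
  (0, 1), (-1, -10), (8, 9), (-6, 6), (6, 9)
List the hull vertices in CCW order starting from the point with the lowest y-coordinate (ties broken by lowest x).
Hull (CCW) = [(-1, -10), (8, 9), (6, 9), (-6, 6)]

Graham scan procedure:
  1. Find the pivot p₀ = point with lowest y (tie → lowest x): (-1, -10).
  2. Sort the remaining points by polar angle around p₀.
  3. Walk through sorted points, maintaining a stack; pop the top while the last three entries make a non-left turn (cross product ≤ 0).
  4. Final stack is the convex hull in CCW order: (-1, -10), (8, 9), (6, 9), (-6, 6).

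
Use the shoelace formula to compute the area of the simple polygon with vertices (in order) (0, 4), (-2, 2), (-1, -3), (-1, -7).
Area = 8

Shoelace formula: Area = (1/2) |Σ_i (x_i · y_{i+1} − x_{i+1} · y_i)| (indices mod n). Compute each cross term:
  (0)(2) − (-2)(4) = 8
  (-2)(-3) − (-1)(2) = 8
  (-1)(-7) − (-1)(-3) = 4
  (-1)(4) − (0)(-7) = -4
Sum = 16, so (signed) Area = 16/2 = 8, |Area| = 8.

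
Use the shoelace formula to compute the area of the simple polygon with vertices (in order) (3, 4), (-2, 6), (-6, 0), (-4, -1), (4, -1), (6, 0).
Area = 53

Shoelace formula: Area = (1/2) |Σ_i (x_i · y_{i+1} − x_{i+1} · y_i)| (indices mod n). Compute each cross term:
  (3)(6) − (-2)(4) = 26
  (-2)(0) − (-6)(6) = 36
  (-6)(-1) − (-4)(0) = 6
  (-4)(-1) − (4)(-1) = 8
  (4)(0) − (6)(-1) = 6
  (6)(4) − (3)(0) = 24
Sum = 106, so (signed) Area = 106/2 = 53, |Area| = 53.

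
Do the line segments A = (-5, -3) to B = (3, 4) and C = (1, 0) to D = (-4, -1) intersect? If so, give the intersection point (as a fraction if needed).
Yes; intersection at (-7/3, -2/3) (t = 1/3 on AB, s = 2/3 on CD)

Parametrize AB as A + t(B − A) = (-5 + 8 t, -3 + 7 t) and CD as C + s(D − C) = (1 + -5 s, 0 + -1 s). Solve the linear system for (t, s). Determinant = -27 ≠ 0, so a unique intersection of the containing lines exists. Solution: t = 1/3, s = 2/3 — both in [0, 1], so the segments cross. Intersection point: (-7/3, -2/3).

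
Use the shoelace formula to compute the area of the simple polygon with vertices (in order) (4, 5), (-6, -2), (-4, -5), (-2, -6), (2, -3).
Area = 49

Shoelace formula: Area = (1/2) |Σ_i (x_i · y_{i+1} − x_{i+1} · y_i)| (indices mod n). Compute each cross term:
  (4)(-2) − (-6)(5) = 22
  (-6)(-5) − (-4)(-2) = 22
  (-4)(-6) − (-2)(-5) = 14
  (-2)(-3) − (2)(-6) = 18
  (2)(5) − (4)(-3) = 22
Sum = 98, so (signed) Area = 98/2 = 49, |Area| = 49.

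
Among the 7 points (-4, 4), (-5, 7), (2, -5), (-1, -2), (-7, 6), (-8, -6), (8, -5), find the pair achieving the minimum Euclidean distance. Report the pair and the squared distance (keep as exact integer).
Pair = ((-5, 7), (-7, 6)); squared distance = 5

Compute all C(7, 2) = 21 pairwise squared distances (x_i − x_j)² + (y_i − y_j)². The minimum is 5, attained by the pair ((-5, 7), (-7, 6)).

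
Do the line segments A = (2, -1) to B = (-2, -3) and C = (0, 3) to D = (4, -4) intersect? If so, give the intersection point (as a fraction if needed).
No (intersection of containing lines falls outside at least one segment)

Parametrize and solve: t = -1/18, s = 5/9. At least one of these is outside [0, 1], so the segments do not intersect.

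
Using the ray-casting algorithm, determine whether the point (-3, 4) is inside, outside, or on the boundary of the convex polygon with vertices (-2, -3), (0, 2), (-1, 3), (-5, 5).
The point (-3, 4) lies on the polygon boundary

Boundary check: the query satisfies the collinearity and bounding-box conditions for some polygon edge, so it lies exactly on the boundary.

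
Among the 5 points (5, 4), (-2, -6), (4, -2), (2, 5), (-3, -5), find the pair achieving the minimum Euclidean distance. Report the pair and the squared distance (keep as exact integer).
Pair = ((-2, -6), (-3, -5)); squared distance = 2

Compute all C(5, 2) = 10 pairwise squared distances (x_i − x_j)² + (y_i − y_j)². The minimum is 2, attained by the pair ((-2, -6), (-3, -5)).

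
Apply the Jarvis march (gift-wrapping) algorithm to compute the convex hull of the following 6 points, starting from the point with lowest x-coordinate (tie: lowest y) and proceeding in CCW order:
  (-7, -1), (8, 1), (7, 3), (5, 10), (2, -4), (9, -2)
Hull (CCW) = [(-7, -1), (2, -4), (9, -2), (5, 10)]

Jarvis march: at each step, from the current hull vertex p, select the next vertex q as the point such that every other point lies strictly to the left of (or on) the directed line p → q. (Equivalently: for every other point r, the cross product (q − p) × (r − p) ≥ 0.)
Starting point (lowest x, tie lowest y): (-7, -1). Wrap until returning to start. Resulting hull: (-7, -1), (2, -4), (9, -2), (5, 10).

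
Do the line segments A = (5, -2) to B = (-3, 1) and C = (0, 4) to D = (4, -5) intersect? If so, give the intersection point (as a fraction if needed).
Yes; intersection at (11/5, -19/20) (t = 7/20 on AB, s = 11/20 on CD)

Parametrize AB as A + t(B − A) = (5 + -8 t, -2 + 3 t) and CD as C + s(D − C) = (0 + 4 s, 4 + -9 s). Solve the linear system for (t, s). Determinant = -60 ≠ 0, so a unique intersection of the containing lines exists. Solution: t = 7/20, s = 11/20 — both in [0, 1], so the segments cross. Intersection point: (11/5, -19/20).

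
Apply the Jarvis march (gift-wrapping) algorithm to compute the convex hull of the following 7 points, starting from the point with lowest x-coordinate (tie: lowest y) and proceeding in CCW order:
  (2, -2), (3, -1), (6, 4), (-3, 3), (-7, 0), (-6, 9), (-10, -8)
Hull (CCW) = [(-10, -8), (2, -2), (3, -1), (6, 4), (-6, 9)]

Jarvis march: at each step, from the current hull vertex p, select the next vertex q as the point such that every other point lies strictly to the left of (or on) the directed line p → q. (Equivalently: for every other point r, the cross product (q − p) × (r − p) ≥ 0.)
Starting point (lowest x, tie lowest y): (-10, -8). Wrap until returning to start. Resulting hull: (-10, -8), (2, -2), (3, -1), (6, 4), (-6, 9).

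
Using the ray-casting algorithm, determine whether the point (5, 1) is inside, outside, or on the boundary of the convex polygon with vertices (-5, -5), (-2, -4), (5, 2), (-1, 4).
The point (5, 1) lies strictly outside the polygon

Cast a horizontal ray to the right from the query point and count how many polygon edges it crosses (each edge strictly once or zero times, handled with the usual half-open convention). 
Parity of crossings → even ⇒ outside.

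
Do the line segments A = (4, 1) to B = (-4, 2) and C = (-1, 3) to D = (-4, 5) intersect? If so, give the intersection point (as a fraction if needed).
No (intersection of containing lines falls outside at least one segment)

Parametrize and solve: t = 4/13, s = -11/13. At least one of these is outside [0, 1], so the segments do not intersect.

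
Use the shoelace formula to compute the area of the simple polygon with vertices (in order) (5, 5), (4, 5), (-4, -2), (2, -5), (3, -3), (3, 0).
Area = 37

Shoelace formula: Area = (1/2) |Σ_i (x_i · y_{i+1} − x_{i+1} · y_i)| (indices mod n). Compute each cross term:
  (5)(5) − (4)(5) = 5
  (4)(-2) − (-4)(5) = 12
  (-4)(-5) − (2)(-2) = 24
  (2)(-3) − (3)(-5) = 9
  (3)(0) − (3)(-3) = 9
  (3)(5) − (5)(0) = 15
Sum = 74, so (signed) Area = 74/2 = 37, |Area| = 37.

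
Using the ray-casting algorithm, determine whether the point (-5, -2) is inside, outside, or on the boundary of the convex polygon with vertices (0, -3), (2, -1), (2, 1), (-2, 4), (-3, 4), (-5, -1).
The point (-5, -2) lies strictly outside the polygon

Cast a horizontal ray to the right from the query point and count how many polygon edges it crosses (each edge strictly once or zero times, handled with the usual half-open convention). 
Parity of crossings → even ⇒ outside.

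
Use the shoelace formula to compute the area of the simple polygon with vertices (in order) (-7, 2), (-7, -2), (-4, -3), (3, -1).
Area = 53/2

Shoelace formula: Area = (1/2) |Σ_i (x_i · y_{i+1} − x_{i+1} · y_i)| (indices mod n). Compute each cross term:
  (-7)(-2) − (-7)(2) = 28
  (-7)(-3) − (-4)(-2) = 13
  (-4)(-1) − (3)(-3) = 13
  (3)(2) − (-7)(-1) = -1
Sum = 53, so (signed) Area = 53/2 = 53/2, |Area| = 53/2.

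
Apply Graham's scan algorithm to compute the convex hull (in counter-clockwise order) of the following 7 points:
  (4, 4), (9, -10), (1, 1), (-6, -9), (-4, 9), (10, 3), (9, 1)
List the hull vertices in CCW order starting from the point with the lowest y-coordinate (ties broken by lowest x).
Hull (CCW) = [(9, -10), (10, 3), (-4, 9), (-6, -9)]

Graham scan procedure:
  1. Find the pivot p₀ = point with lowest y (tie → lowest x): (9, -10).
  2. Sort the remaining points by polar angle around p₀.
  3. Walk through sorted points, maintaining a stack; pop the top while the last three entries make a non-left turn (cross product ≤ 0).
  4. Final stack is the convex hull in CCW order: (9, -10), (10, 3), (-4, 9), (-6, -9).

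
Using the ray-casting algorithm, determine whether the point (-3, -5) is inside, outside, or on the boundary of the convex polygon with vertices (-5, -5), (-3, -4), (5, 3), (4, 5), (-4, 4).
The point (-3, -5) lies strictly outside the polygon

Cast a horizontal ray to the right from the query point and count how many polygon edges it crosses (each edge strictly once or zero times, handled with the usual half-open convention). 
Parity of crossings → even ⇒ outside.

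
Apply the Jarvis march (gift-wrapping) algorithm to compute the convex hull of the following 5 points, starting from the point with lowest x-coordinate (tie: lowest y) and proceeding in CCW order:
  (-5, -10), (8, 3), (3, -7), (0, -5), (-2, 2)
Hull (CCW) = [(-5, -10), (3, -7), (8, 3), (-2, 2)]

Jarvis march: at each step, from the current hull vertex p, select the next vertex q as the point such that every other point lies strictly to the left of (or on) the directed line p → q. (Equivalently: for every other point r, the cross product (q − p) × (r − p) ≥ 0.)
Starting point (lowest x, tie lowest y): (-5, -10). Wrap until returning to start. Resulting hull: (-5, -10), (3, -7), (8, 3), (-2, 2).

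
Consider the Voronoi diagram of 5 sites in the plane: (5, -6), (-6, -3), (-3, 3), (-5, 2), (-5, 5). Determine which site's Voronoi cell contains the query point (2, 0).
Nearest site = (-3, 3)

The Voronoi cell of site s contains exactly those query points closer to s than to any other site. Compute squared distances from q = (2, 0) to each site:
  (-3 − 2)² + (3 − 0)² = 34
  (5 − 2)² + (-6 − 0)² = 45
  (-5 − 2)² + (2 − 0)² = 53
  (-6 − 2)² + (-3 − 0)² = 73
  (-5 − 2)² + (5 − 0)² = 74
Minimum is attained by (-3, 3), so q lies in its Voronoi cell.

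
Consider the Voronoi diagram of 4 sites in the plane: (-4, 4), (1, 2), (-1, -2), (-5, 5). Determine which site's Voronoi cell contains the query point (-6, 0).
Nearest site = (-4, 4)

The Voronoi cell of site s contains exactly those query points closer to s than to any other site. Compute squared distances from q = (-6, 0) to each site:
  (-4 − -6)² + (4 − 0)² = 20
  (-5 − -6)² + (5 − 0)² = 26
  (-1 − -6)² + (-2 − 0)² = 29
  (1 − -6)² + (2 − 0)² = 53
Minimum is attained by (-4, 4), so q lies in its Voronoi cell.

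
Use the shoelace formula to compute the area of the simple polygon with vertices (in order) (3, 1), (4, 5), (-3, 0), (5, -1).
Area = 37/2

Shoelace formula: Area = (1/2) |Σ_i (x_i · y_{i+1} − x_{i+1} · y_i)| (indices mod n). Compute each cross term:
  (3)(5) − (4)(1) = 11
  (4)(0) − (-3)(5) = 15
  (-3)(-1) − (5)(0) = 3
  (5)(1) − (3)(-1) = 8
Sum = 37, so (signed) Area = 37/2 = 37/2, |Area| = 37/2.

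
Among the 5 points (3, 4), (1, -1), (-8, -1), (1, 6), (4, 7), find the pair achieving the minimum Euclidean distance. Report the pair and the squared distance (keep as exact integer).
Pair = ((3, 4), (1, 6)); squared distance = 8

Compute all C(5, 2) = 10 pairwise squared distances (x_i − x_j)² + (y_i − y_j)². The minimum is 8, attained by the pair ((3, 4), (1, 6)).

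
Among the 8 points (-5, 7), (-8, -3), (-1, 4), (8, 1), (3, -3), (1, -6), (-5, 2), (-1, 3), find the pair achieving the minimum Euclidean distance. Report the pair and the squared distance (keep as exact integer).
Pair = ((-1, 4), (-1, 3)); squared distance = 1

Compute all C(8, 2) = 28 pairwise squared distances (x_i − x_j)² + (y_i − y_j)². The minimum is 1, attained by the pair ((-1, 4), (-1, 3)).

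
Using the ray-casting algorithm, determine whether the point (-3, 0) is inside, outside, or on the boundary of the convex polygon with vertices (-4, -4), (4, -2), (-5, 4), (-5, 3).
The point (-3, 0) lies strictly inside the polygon

Cast a horizontal ray to the right from the query point and count how many polygon edges it crosses (each edge strictly once or zero times, handled with the usual half-open convention). 
Parity of crossings → odd ⇒ inside.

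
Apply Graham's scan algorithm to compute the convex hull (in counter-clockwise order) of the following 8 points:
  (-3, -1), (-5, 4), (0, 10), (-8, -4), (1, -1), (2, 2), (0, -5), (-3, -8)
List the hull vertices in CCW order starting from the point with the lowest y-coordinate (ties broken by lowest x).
Hull (CCW) = [(-3, -8), (0, -5), (2, 2), (0, 10), (-5, 4), (-8, -4)]

Graham scan procedure:
  1. Find the pivot p₀ = point with lowest y (tie → lowest x): (-3, -8).
  2. Sort the remaining points by polar angle around p₀.
  3. Walk through sorted points, maintaining a stack; pop the top while the last three entries make a non-left turn (cross product ≤ 0).
  4. Final stack is the convex hull in CCW order: (-3, -8), (0, -5), (2, 2), (0, 10), (-5, 4), (-8, -4).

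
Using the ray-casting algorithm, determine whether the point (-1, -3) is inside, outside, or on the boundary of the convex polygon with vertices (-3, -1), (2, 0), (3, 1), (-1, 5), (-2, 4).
The point (-1, -3) lies strictly outside the polygon

Cast a horizontal ray to the right from the query point and count how many polygon edges it crosses (each edge strictly once or zero times, handled with the usual half-open convention). 
Parity of crossings → even ⇒ outside.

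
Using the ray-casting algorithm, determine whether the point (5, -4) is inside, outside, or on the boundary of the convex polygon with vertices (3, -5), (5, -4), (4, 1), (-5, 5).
The point (5, -4) lies on the polygon boundary

Boundary check: the query satisfies the collinearity and bounding-box conditions for some polygon edge, so it lies exactly on the boundary.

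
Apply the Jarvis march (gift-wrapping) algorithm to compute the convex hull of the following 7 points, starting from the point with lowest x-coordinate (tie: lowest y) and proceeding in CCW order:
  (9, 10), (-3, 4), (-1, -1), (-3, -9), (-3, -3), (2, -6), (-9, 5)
Hull (CCW) = [(-9, 5), (-3, -9), (2, -6), (9, 10)]

Jarvis march: at each step, from the current hull vertex p, select the next vertex q as the point such that every other point lies strictly to the left of (or on) the directed line p → q. (Equivalently: for every other point r, the cross product (q − p) × (r − p) ≥ 0.)
Starting point (lowest x, tie lowest y): (-9, 5). Wrap until returning to start. Resulting hull: (-9, 5), (-3, -9), (2, -6), (9, 10).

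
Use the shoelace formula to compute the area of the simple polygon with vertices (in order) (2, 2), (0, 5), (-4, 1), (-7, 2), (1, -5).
Area = 37

Shoelace formula: Area = (1/2) |Σ_i (x_i · y_{i+1} − x_{i+1} · y_i)| (indices mod n). Compute each cross term:
  (2)(5) − (0)(2) = 10
  (0)(1) − (-4)(5) = 20
  (-4)(2) − (-7)(1) = -1
  (-7)(-5) − (1)(2) = 33
  (1)(2) − (2)(-5) = 12
Sum = 74, so (signed) Area = 74/2 = 37, |Area| = 37.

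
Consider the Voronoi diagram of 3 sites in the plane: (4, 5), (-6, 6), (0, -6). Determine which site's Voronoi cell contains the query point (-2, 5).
Nearest site = (-6, 6)

The Voronoi cell of site s contains exactly those query points closer to s than to any other site. Compute squared distances from q = (-2, 5) to each site:
  (-6 − -2)² + (6 − 5)² = 17
  (4 − -2)² + (5 − 5)² = 36
  (0 − -2)² + (-6 − 5)² = 125
Minimum is attained by (-6, 6), so q lies in its Voronoi cell.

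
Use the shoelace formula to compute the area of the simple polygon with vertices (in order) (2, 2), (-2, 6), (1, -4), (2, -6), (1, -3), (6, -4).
Area = 27

Shoelace formula: Area = (1/2) |Σ_i (x_i · y_{i+1} − x_{i+1} · y_i)| (indices mod n). Compute each cross term:
  (2)(6) − (-2)(2) = 16
  (-2)(-4) − (1)(6) = 2
  (1)(-6) − (2)(-4) = 2
  (2)(-3) − (1)(-6) = 0
  (1)(-4) − (6)(-3) = 14
  (6)(2) − (2)(-4) = 20
Sum = 54, so (signed) Area = 54/2 = 27, |Area| = 27.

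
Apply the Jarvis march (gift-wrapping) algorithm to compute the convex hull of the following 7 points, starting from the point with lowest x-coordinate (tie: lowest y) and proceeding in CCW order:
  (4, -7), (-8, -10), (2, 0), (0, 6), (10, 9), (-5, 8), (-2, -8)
Hull (CCW) = [(-8, -10), (4, -7), (10, 9), (-5, 8)]

Jarvis march: at each step, from the current hull vertex p, select the next vertex q as the point such that every other point lies strictly to the left of (or on) the directed line p → q. (Equivalently: for every other point r, the cross product (q − p) × (r − p) ≥ 0.)
Starting point (lowest x, tie lowest y): (-8, -10). Wrap until returning to start. Resulting hull: (-8, -10), (4, -7), (10, 9), (-5, 8).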